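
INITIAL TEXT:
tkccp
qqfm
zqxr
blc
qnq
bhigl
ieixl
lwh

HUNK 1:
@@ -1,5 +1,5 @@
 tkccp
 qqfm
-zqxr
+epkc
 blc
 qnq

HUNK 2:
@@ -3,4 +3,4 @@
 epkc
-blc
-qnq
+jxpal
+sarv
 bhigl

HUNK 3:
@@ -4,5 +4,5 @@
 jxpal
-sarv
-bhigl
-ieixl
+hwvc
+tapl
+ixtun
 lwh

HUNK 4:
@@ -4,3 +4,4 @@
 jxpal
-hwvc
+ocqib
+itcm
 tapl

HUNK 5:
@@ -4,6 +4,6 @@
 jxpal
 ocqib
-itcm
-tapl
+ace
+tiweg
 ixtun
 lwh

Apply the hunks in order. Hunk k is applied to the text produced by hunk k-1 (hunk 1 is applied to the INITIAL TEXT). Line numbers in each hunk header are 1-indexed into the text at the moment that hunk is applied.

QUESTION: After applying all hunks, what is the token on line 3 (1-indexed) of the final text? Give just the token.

Answer: epkc

Derivation:
Hunk 1: at line 1 remove [zqxr] add [epkc] -> 8 lines: tkccp qqfm epkc blc qnq bhigl ieixl lwh
Hunk 2: at line 3 remove [blc,qnq] add [jxpal,sarv] -> 8 lines: tkccp qqfm epkc jxpal sarv bhigl ieixl lwh
Hunk 3: at line 4 remove [sarv,bhigl,ieixl] add [hwvc,tapl,ixtun] -> 8 lines: tkccp qqfm epkc jxpal hwvc tapl ixtun lwh
Hunk 4: at line 4 remove [hwvc] add [ocqib,itcm] -> 9 lines: tkccp qqfm epkc jxpal ocqib itcm tapl ixtun lwh
Hunk 5: at line 4 remove [itcm,tapl] add [ace,tiweg] -> 9 lines: tkccp qqfm epkc jxpal ocqib ace tiweg ixtun lwh
Final line 3: epkc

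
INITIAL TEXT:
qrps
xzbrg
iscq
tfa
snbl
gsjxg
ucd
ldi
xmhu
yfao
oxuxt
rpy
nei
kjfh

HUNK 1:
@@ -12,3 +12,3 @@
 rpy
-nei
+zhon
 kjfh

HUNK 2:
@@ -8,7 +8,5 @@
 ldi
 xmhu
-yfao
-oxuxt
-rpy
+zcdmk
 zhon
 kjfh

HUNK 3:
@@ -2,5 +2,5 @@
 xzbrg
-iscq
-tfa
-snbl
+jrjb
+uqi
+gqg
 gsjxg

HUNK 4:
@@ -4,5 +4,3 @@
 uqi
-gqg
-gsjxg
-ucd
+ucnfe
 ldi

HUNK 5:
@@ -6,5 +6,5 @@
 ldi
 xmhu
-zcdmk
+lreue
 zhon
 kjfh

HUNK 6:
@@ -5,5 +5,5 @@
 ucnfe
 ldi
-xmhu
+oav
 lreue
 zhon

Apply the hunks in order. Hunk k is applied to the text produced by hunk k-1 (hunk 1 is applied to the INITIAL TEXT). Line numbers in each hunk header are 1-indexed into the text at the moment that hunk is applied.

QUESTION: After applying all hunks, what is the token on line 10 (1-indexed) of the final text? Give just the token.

Hunk 1: at line 12 remove [nei] add [zhon] -> 14 lines: qrps xzbrg iscq tfa snbl gsjxg ucd ldi xmhu yfao oxuxt rpy zhon kjfh
Hunk 2: at line 8 remove [yfao,oxuxt,rpy] add [zcdmk] -> 12 lines: qrps xzbrg iscq tfa snbl gsjxg ucd ldi xmhu zcdmk zhon kjfh
Hunk 3: at line 2 remove [iscq,tfa,snbl] add [jrjb,uqi,gqg] -> 12 lines: qrps xzbrg jrjb uqi gqg gsjxg ucd ldi xmhu zcdmk zhon kjfh
Hunk 4: at line 4 remove [gqg,gsjxg,ucd] add [ucnfe] -> 10 lines: qrps xzbrg jrjb uqi ucnfe ldi xmhu zcdmk zhon kjfh
Hunk 5: at line 6 remove [zcdmk] add [lreue] -> 10 lines: qrps xzbrg jrjb uqi ucnfe ldi xmhu lreue zhon kjfh
Hunk 6: at line 5 remove [xmhu] add [oav] -> 10 lines: qrps xzbrg jrjb uqi ucnfe ldi oav lreue zhon kjfh
Final line 10: kjfh

Answer: kjfh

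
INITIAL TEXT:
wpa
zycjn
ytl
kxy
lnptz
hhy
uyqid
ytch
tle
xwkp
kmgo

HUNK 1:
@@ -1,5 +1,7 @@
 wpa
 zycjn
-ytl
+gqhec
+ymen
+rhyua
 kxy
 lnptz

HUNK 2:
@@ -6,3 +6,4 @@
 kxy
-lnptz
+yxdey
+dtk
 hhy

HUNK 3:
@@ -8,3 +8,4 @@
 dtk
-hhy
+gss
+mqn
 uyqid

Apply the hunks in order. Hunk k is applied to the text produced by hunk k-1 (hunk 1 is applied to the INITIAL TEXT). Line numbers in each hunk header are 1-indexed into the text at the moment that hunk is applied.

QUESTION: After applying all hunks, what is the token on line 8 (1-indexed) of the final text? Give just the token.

Hunk 1: at line 1 remove [ytl] add [gqhec,ymen,rhyua] -> 13 lines: wpa zycjn gqhec ymen rhyua kxy lnptz hhy uyqid ytch tle xwkp kmgo
Hunk 2: at line 6 remove [lnptz] add [yxdey,dtk] -> 14 lines: wpa zycjn gqhec ymen rhyua kxy yxdey dtk hhy uyqid ytch tle xwkp kmgo
Hunk 3: at line 8 remove [hhy] add [gss,mqn] -> 15 lines: wpa zycjn gqhec ymen rhyua kxy yxdey dtk gss mqn uyqid ytch tle xwkp kmgo
Final line 8: dtk

Answer: dtk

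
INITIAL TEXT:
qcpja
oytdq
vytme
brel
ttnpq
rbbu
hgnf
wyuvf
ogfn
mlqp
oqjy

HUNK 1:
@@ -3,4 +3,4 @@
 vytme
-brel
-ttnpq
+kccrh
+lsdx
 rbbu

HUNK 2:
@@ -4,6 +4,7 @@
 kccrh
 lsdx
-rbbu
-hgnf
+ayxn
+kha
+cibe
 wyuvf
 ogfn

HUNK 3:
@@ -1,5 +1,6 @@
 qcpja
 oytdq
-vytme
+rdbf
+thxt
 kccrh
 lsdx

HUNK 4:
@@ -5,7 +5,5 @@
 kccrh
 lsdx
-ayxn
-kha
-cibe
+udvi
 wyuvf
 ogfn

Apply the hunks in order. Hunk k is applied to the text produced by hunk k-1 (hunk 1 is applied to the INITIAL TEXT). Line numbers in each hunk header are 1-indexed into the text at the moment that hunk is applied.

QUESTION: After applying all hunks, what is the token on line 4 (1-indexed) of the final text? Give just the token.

Answer: thxt

Derivation:
Hunk 1: at line 3 remove [brel,ttnpq] add [kccrh,lsdx] -> 11 lines: qcpja oytdq vytme kccrh lsdx rbbu hgnf wyuvf ogfn mlqp oqjy
Hunk 2: at line 4 remove [rbbu,hgnf] add [ayxn,kha,cibe] -> 12 lines: qcpja oytdq vytme kccrh lsdx ayxn kha cibe wyuvf ogfn mlqp oqjy
Hunk 3: at line 1 remove [vytme] add [rdbf,thxt] -> 13 lines: qcpja oytdq rdbf thxt kccrh lsdx ayxn kha cibe wyuvf ogfn mlqp oqjy
Hunk 4: at line 5 remove [ayxn,kha,cibe] add [udvi] -> 11 lines: qcpja oytdq rdbf thxt kccrh lsdx udvi wyuvf ogfn mlqp oqjy
Final line 4: thxt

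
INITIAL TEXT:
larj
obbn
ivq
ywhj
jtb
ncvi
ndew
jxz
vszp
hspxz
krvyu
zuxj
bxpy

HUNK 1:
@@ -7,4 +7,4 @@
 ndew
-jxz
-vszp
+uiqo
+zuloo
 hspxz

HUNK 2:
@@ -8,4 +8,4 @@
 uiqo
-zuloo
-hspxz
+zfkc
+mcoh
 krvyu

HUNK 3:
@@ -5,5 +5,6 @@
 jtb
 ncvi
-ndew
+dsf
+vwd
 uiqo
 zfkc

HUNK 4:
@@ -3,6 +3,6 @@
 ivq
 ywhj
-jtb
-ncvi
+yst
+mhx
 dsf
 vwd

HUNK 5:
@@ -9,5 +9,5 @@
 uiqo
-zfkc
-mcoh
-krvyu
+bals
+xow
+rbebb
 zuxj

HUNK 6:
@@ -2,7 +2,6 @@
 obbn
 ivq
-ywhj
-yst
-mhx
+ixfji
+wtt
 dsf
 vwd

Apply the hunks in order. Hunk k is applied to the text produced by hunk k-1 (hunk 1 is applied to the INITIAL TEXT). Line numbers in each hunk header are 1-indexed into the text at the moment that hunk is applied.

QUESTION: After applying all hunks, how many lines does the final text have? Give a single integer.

Hunk 1: at line 7 remove [jxz,vszp] add [uiqo,zuloo] -> 13 lines: larj obbn ivq ywhj jtb ncvi ndew uiqo zuloo hspxz krvyu zuxj bxpy
Hunk 2: at line 8 remove [zuloo,hspxz] add [zfkc,mcoh] -> 13 lines: larj obbn ivq ywhj jtb ncvi ndew uiqo zfkc mcoh krvyu zuxj bxpy
Hunk 3: at line 5 remove [ndew] add [dsf,vwd] -> 14 lines: larj obbn ivq ywhj jtb ncvi dsf vwd uiqo zfkc mcoh krvyu zuxj bxpy
Hunk 4: at line 3 remove [jtb,ncvi] add [yst,mhx] -> 14 lines: larj obbn ivq ywhj yst mhx dsf vwd uiqo zfkc mcoh krvyu zuxj bxpy
Hunk 5: at line 9 remove [zfkc,mcoh,krvyu] add [bals,xow,rbebb] -> 14 lines: larj obbn ivq ywhj yst mhx dsf vwd uiqo bals xow rbebb zuxj bxpy
Hunk 6: at line 2 remove [ywhj,yst,mhx] add [ixfji,wtt] -> 13 lines: larj obbn ivq ixfji wtt dsf vwd uiqo bals xow rbebb zuxj bxpy
Final line count: 13

Answer: 13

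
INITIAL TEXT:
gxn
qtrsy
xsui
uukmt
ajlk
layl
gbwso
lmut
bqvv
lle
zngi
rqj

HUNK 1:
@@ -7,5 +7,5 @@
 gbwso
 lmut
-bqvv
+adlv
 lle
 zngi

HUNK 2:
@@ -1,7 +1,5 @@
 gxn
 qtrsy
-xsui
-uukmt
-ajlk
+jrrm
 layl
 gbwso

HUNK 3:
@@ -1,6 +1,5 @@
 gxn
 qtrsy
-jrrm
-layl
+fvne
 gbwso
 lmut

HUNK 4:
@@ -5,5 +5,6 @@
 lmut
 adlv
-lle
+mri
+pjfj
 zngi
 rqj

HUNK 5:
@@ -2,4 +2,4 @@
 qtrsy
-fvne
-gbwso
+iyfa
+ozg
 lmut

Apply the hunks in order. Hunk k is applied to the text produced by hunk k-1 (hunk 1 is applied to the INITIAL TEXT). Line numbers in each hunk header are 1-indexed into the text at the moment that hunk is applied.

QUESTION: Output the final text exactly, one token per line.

Answer: gxn
qtrsy
iyfa
ozg
lmut
adlv
mri
pjfj
zngi
rqj

Derivation:
Hunk 1: at line 7 remove [bqvv] add [adlv] -> 12 lines: gxn qtrsy xsui uukmt ajlk layl gbwso lmut adlv lle zngi rqj
Hunk 2: at line 1 remove [xsui,uukmt,ajlk] add [jrrm] -> 10 lines: gxn qtrsy jrrm layl gbwso lmut adlv lle zngi rqj
Hunk 3: at line 1 remove [jrrm,layl] add [fvne] -> 9 lines: gxn qtrsy fvne gbwso lmut adlv lle zngi rqj
Hunk 4: at line 5 remove [lle] add [mri,pjfj] -> 10 lines: gxn qtrsy fvne gbwso lmut adlv mri pjfj zngi rqj
Hunk 5: at line 2 remove [fvne,gbwso] add [iyfa,ozg] -> 10 lines: gxn qtrsy iyfa ozg lmut adlv mri pjfj zngi rqj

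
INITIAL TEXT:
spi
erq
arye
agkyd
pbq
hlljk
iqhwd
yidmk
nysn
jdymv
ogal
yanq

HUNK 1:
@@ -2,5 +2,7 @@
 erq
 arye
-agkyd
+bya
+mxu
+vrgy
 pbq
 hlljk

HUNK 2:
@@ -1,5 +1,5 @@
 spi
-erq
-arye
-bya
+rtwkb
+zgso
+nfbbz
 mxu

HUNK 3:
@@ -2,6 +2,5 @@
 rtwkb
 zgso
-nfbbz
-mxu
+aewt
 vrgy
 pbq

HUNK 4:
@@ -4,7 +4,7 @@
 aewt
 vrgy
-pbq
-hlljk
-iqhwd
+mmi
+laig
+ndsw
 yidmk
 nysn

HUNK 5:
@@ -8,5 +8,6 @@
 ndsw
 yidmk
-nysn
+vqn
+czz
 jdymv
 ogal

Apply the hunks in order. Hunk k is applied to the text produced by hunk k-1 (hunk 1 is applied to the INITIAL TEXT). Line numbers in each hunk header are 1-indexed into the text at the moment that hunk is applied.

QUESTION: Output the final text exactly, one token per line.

Hunk 1: at line 2 remove [agkyd] add [bya,mxu,vrgy] -> 14 lines: spi erq arye bya mxu vrgy pbq hlljk iqhwd yidmk nysn jdymv ogal yanq
Hunk 2: at line 1 remove [erq,arye,bya] add [rtwkb,zgso,nfbbz] -> 14 lines: spi rtwkb zgso nfbbz mxu vrgy pbq hlljk iqhwd yidmk nysn jdymv ogal yanq
Hunk 3: at line 2 remove [nfbbz,mxu] add [aewt] -> 13 lines: spi rtwkb zgso aewt vrgy pbq hlljk iqhwd yidmk nysn jdymv ogal yanq
Hunk 4: at line 4 remove [pbq,hlljk,iqhwd] add [mmi,laig,ndsw] -> 13 lines: spi rtwkb zgso aewt vrgy mmi laig ndsw yidmk nysn jdymv ogal yanq
Hunk 5: at line 8 remove [nysn] add [vqn,czz] -> 14 lines: spi rtwkb zgso aewt vrgy mmi laig ndsw yidmk vqn czz jdymv ogal yanq

Answer: spi
rtwkb
zgso
aewt
vrgy
mmi
laig
ndsw
yidmk
vqn
czz
jdymv
ogal
yanq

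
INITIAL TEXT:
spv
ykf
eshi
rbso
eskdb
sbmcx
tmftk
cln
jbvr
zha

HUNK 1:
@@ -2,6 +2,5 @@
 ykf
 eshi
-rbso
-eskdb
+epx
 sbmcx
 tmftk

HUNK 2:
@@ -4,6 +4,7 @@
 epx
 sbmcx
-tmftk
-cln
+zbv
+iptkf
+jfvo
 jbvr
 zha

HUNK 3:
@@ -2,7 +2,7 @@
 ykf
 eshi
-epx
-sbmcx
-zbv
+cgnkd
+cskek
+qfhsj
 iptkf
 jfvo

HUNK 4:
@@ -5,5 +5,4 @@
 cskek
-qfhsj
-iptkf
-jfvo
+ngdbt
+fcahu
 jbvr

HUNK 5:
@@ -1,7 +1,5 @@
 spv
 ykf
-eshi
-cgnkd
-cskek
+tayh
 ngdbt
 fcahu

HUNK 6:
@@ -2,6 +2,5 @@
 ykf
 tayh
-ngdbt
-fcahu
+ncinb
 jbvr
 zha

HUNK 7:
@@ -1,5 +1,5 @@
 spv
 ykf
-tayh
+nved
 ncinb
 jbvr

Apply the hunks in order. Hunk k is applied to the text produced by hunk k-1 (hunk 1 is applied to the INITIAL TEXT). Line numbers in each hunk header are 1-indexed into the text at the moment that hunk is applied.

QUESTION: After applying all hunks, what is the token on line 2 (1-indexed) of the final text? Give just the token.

Hunk 1: at line 2 remove [rbso,eskdb] add [epx] -> 9 lines: spv ykf eshi epx sbmcx tmftk cln jbvr zha
Hunk 2: at line 4 remove [tmftk,cln] add [zbv,iptkf,jfvo] -> 10 lines: spv ykf eshi epx sbmcx zbv iptkf jfvo jbvr zha
Hunk 3: at line 2 remove [epx,sbmcx,zbv] add [cgnkd,cskek,qfhsj] -> 10 lines: spv ykf eshi cgnkd cskek qfhsj iptkf jfvo jbvr zha
Hunk 4: at line 5 remove [qfhsj,iptkf,jfvo] add [ngdbt,fcahu] -> 9 lines: spv ykf eshi cgnkd cskek ngdbt fcahu jbvr zha
Hunk 5: at line 1 remove [eshi,cgnkd,cskek] add [tayh] -> 7 lines: spv ykf tayh ngdbt fcahu jbvr zha
Hunk 6: at line 2 remove [ngdbt,fcahu] add [ncinb] -> 6 lines: spv ykf tayh ncinb jbvr zha
Hunk 7: at line 1 remove [tayh] add [nved] -> 6 lines: spv ykf nved ncinb jbvr zha
Final line 2: ykf

Answer: ykf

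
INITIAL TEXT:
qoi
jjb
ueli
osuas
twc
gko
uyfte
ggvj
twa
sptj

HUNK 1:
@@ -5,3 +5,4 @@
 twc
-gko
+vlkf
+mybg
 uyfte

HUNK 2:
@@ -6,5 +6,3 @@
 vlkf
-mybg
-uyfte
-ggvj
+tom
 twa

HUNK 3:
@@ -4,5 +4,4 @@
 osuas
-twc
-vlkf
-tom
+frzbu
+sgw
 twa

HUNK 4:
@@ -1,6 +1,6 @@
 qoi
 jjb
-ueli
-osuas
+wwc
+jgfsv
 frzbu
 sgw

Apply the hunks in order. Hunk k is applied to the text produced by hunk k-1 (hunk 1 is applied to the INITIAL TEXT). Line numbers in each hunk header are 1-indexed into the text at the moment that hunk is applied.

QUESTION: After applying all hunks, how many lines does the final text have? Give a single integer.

Answer: 8

Derivation:
Hunk 1: at line 5 remove [gko] add [vlkf,mybg] -> 11 lines: qoi jjb ueli osuas twc vlkf mybg uyfte ggvj twa sptj
Hunk 2: at line 6 remove [mybg,uyfte,ggvj] add [tom] -> 9 lines: qoi jjb ueli osuas twc vlkf tom twa sptj
Hunk 3: at line 4 remove [twc,vlkf,tom] add [frzbu,sgw] -> 8 lines: qoi jjb ueli osuas frzbu sgw twa sptj
Hunk 4: at line 1 remove [ueli,osuas] add [wwc,jgfsv] -> 8 lines: qoi jjb wwc jgfsv frzbu sgw twa sptj
Final line count: 8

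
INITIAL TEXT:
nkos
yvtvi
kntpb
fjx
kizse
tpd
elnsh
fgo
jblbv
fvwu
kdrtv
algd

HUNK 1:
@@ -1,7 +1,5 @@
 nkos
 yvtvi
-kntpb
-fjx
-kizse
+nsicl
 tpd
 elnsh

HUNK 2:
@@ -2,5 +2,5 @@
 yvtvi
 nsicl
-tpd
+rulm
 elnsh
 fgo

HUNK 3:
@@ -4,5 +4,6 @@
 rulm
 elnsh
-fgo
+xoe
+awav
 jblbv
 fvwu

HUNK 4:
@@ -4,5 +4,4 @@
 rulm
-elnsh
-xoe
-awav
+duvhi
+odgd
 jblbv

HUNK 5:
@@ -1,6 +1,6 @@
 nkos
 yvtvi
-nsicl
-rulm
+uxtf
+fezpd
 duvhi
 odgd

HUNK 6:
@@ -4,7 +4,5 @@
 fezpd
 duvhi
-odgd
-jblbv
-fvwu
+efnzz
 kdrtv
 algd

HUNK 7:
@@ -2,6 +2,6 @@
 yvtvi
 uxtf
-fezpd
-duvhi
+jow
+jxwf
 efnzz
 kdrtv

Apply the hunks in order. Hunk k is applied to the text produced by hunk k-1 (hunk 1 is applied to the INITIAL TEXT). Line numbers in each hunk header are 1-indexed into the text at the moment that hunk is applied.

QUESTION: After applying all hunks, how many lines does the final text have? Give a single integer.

Hunk 1: at line 1 remove [kntpb,fjx,kizse] add [nsicl] -> 10 lines: nkos yvtvi nsicl tpd elnsh fgo jblbv fvwu kdrtv algd
Hunk 2: at line 2 remove [tpd] add [rulm] -> 10 lines: nkos yvtvi nsicl rulm elnsh fgo jblbv fvwu kdrtv algd
Hunk 3: at line 4 remove [fgo] add [xoe,awav] -> 11 lines: nkos yvtvi nsicl rulm elnsh xoe awav jblbv fvwu kdrtv algd
Hunk 4: at line 4 remove [elnsh,xoe,awav] add [duvhi,odgd] -> 10 lines: nkos yvtvi nsicl rulm duvhi odgd jblbv fvwu kdrtv algd
Hunk 5: at line 1 remove [nsicl,rulm] add [uxtf,fezpd] -> 10 lines: nkos yvtvi uxtf fezpd duvhi odgd jblbv fvwu kdrtv algd
Hunk 6: at line 4 remove [odgd,jblbv,fvwu] add [efnzz] -> 8 lines: nkos yvtvi uxtf fezpd duvhi efnzz kdrtv algd
Hunk 7: at line 2 remove [fezpd,duvhi] add [jow,jxwf] -> 8 lines: nkos yvtvi uxtf jow jxwf efnzz kdrtv algd
Final line count: 8

Answer: 8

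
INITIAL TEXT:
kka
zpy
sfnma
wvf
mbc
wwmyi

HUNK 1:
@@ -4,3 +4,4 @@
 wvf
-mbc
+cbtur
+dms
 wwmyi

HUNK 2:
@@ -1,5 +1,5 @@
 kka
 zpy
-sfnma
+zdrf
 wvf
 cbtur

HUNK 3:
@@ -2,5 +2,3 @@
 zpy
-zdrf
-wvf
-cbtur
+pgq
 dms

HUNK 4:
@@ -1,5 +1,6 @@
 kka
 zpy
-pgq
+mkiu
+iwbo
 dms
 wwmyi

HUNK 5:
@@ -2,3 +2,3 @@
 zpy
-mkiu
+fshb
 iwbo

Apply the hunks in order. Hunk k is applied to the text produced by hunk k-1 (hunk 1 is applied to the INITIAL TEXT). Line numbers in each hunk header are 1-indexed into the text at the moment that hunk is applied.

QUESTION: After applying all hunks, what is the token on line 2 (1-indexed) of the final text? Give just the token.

Hunk 1: at line 4 remove [mbc] add [cbtur,dms] -> 7 lines: kka zpy sfnma wvf cbtur dms wwmyi
Hunk 2: at line 1 remove [sfnma] add [zdrf] -> 7 lines: kka zpy zdrf wvf cbtur dms wwmyi
Hunk 3: at line 2 remove [zdrf,wvf,cbtur] add [pgq] -> 5 lines: kka zpy pgq dms wwmyi
Hunk 4: at line 1 remove [pgq] add [mkiu,iwbo] -> 6 lines: kka zpy mkiu iwbo dms wwmyi
Hunk 5: at line 2 remove [mkiu] add [fshb] -> 6 lines: kka zpy fshb iwbo dms wwmyi
Final line 2: zpy

Answer: zpy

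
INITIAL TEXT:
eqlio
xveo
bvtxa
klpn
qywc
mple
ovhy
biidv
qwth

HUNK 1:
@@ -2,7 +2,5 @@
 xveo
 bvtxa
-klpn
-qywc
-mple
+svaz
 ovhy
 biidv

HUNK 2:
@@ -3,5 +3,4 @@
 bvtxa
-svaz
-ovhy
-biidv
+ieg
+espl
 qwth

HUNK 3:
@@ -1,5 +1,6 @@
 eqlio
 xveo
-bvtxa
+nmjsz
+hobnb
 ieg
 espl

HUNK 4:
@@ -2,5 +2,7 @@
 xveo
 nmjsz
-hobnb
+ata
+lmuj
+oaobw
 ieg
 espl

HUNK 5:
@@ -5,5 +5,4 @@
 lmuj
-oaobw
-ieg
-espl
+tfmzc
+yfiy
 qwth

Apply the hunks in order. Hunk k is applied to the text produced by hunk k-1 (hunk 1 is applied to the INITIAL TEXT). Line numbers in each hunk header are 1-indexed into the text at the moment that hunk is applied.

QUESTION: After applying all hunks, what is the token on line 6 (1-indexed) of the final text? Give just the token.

Answer: tfmzc

Derivation:
Hunk 1: at line 2 remove [klpn,qywc,mple] add [svaz] -> 7 lines: eqlio xveo bvtxa svaz ovhy biidv qwth
Hunk 2: at line 3 remove [svaz,ovhy,biidv] add [ieg,espl] -> 6 lines: eqlio xveo bvtxa ieg espl qwth
Hunk 3: at line 1 remove [bvtxa] add [nmjsz,hobnb] -> 7 lines: eqlio xveo nmjsz hobnb ieg espl qwth
Hunk 4: at line 2 remove [hobnb] add [ata,lmuj,oaobw] -> 9 lines: eqlio xveo nmjsz ata lmuj oaobw ieg espl qwth
Hunk 5: at line 5 remove [oaobw,ieg,espl] add [tfmzc,yfiy] -> 8 lines: eqlio xveo nmjsz ata lmuj tfmzc yfiy qwth
Final line 6: tfmzc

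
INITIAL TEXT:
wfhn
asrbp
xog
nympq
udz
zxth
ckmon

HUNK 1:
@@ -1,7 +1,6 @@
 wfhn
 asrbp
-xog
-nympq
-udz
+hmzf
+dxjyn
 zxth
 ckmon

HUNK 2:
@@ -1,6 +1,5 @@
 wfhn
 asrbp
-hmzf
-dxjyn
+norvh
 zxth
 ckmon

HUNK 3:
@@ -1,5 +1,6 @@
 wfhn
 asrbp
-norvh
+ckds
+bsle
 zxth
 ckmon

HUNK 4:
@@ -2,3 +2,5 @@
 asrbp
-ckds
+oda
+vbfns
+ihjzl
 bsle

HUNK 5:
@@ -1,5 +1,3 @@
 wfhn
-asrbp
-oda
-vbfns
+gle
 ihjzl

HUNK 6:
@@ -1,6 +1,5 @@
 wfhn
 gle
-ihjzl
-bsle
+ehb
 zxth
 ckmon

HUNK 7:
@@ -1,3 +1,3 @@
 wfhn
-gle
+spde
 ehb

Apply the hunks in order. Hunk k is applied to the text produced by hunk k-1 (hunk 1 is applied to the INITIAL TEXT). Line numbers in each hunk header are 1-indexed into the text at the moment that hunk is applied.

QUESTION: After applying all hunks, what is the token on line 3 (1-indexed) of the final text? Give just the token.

Hunk 1: at line 1 remove [xog,nympq,udz] add [hmzf,dxjyn] -> 6 lines: wfhn asrbp hmzf dxjyn zxth ckmon
Hunk 2: at line 1 remove [hmzf,dxjyn] add [norvh] -> 5 lines: wfhn asrbp norvh zxth ckmon
Hunk 3: at line 1 remove [norvh] add [ckds,bsle] -> 6 lines: wfhn asrbp ckds bsle zxth ckmon
Hunk 4: at line 2 remove [ckds] add [oda,vbfns,ihjzl] -> 8 lines: wfhn asrbp oda vbfns ihjzl bsle zxth ckmon
Hunk 5: at line 1 remove [asrbp,oda,vbfns] add [gle] -> 6 lines: wfhn gle ihjzl bsle zxth ckmon
Hunk 6: at line 1 remove [ihjzl,bsle] add [ehb] -> 5 lines: wfhn gle ehb zxth ckmon
Hunk 7: at line 1 remove [gle] add [spde] -> 5 lines: wfhn spde ehb zxth ckmon
Final line 3: ehb

Answer: ehb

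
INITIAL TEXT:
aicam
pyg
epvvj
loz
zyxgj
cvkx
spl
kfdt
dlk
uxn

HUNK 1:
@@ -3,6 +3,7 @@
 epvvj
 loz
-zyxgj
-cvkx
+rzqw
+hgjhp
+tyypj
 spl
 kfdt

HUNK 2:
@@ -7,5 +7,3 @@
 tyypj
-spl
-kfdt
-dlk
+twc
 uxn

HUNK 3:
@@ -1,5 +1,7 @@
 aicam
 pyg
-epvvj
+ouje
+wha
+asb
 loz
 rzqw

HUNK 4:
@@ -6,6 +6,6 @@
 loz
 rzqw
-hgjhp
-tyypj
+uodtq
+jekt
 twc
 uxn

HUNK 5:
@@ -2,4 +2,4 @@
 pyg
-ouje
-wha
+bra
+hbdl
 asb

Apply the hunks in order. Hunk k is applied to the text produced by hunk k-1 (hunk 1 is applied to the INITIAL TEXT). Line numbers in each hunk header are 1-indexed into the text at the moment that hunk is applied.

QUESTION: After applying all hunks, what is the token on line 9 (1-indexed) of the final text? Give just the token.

Hunk 1: at line 3 remove [zyxgj,cvkx] add [rzqw,hgjhp,tyypj] -> 11 lines: aicam pyg epvvj loz rzqw hgjhp tyypj spl kfdt dlk uxn
Hunk 2: at line 7 remove [spl,kfdt,dlk] add [twc] -> 9 lines: aicam pyg epvvj loz rzqw hgjhp tyypj twc uxn
Hunk 3: at line 1 remove [epvvj] add [ouje,wha,asb] -> 11 lines: aicam pyg ouje wha asb loz rzqw hgjhp tyypj twc uxn
Hunk 4: at line 6 remove [hgjhp,tyypj] add [uodtq,jekt] -> 11 lines: aicam pyg ouje wha asb loz rzqw uodtq jekt twc uxn
Hunk 5: at line 2 remove [ouje,wha] add [bra,hbdl] -> 11 lines: aicam pyg bra hbdl asb loz rzqw uodtq jekt twc uxn
Final line 9: jekt

Answer: jekt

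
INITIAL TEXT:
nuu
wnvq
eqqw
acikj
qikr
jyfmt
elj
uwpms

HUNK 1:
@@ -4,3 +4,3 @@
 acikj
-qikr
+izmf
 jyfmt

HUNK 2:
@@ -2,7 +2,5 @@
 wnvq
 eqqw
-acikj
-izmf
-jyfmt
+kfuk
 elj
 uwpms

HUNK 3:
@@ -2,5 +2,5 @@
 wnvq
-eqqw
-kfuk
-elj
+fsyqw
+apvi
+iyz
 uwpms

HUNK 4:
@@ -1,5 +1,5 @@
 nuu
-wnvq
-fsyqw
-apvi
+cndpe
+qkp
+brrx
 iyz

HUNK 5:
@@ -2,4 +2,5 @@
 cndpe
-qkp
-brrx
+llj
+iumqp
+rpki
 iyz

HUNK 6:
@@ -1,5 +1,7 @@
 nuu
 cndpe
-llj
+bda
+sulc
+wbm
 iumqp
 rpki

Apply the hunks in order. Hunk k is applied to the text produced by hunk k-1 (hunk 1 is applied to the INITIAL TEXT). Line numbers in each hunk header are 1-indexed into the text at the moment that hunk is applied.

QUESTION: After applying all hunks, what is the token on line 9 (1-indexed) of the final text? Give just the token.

Answer: uwpms

Derivation:
Hunk 1: at line 4 remove [qikr] add [izmf] -> 8 lines: nuu wnvq eqqw acikj izmf jyfmt elj uwpms
Hunk 2: at line 2 remove [acikj,izmf,jyfmt] add [kfuk] -> 6 lines: nuu wnvq eqqw kfuk elj uwpms
Hunk 3: at line 2 remove [eqqw,kfuk,elj] add [fsyqw,apvi,iyz] -> 6 lines: nuu wnvq fsyqw apvi iyz uwpms
Hunk 4: at line 1 remove [wnvq,fsyqw,apvi] add [cndpe,qkp,brrx] -> 6 lines: nuu cndpe qkp brrx iyz uwpms
Hunk 5: at line 2 remove [qkp,brrx] add [llj,iumqp,rpki] -> 7 lines: nuu cndpe llj iumqp rpki iyz uwpms
Hunk 6: at line 1 remove [llj] add [bda,sulc,wbm] -> 9 lines: nuu cndpe bda sulc wbm iumqp rpki iyz uwpms
Final line 9: uwpms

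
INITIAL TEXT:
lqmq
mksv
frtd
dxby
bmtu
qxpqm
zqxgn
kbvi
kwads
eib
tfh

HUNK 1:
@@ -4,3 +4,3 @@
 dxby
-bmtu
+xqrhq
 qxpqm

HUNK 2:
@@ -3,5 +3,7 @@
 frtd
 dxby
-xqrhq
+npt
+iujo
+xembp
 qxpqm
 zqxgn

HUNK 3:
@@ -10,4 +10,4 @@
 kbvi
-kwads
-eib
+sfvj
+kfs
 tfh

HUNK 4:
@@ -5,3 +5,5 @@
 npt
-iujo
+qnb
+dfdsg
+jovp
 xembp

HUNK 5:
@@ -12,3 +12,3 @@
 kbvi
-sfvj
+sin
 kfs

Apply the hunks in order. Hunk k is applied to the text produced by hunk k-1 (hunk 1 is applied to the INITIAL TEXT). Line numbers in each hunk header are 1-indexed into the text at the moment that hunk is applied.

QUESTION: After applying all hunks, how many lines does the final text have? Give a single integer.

Hunk 1: at line 4 remove [bmtu] add [xqrhq] -> 11 lines: lqmq mksv frtd dxby xqrhq qxpqm zqxgn kbvi kwads eib tfh
Hunk 2: at line 3 remove [xqrhq] add [npt,iujo,xembp] -> 13 lines: lqmq mksv frtd dxby npt iujo xembp qxpqm zqxgn kbvi kwads eib tfh
Hunk 3: at line 10 remove [kwads,eib] add [sfvj,kfs] -> 13 lines: lqmq mksv frtd dxby npt iujo xembp qxpqm zqxgn kbvi sfvj kfs tfh
Hunk 4: at line 5 remove [iujo] add [qnb,dfdsg,jovp] -> 15 lines: lqmq mksv frtd dxby npt qnb dfdsg jovp xembp qxpqm zqxgn kbvi sfvj kfs tfh
Hunk 5: at line 12 remove [sfvj] add [sin] -> 15 lines: lqmq mksv frtd dxby npt qnb dfdsg jovp xembp qxpqm zqxgn kbvi sin kfs tfh
Final line count: 15

Answer: 15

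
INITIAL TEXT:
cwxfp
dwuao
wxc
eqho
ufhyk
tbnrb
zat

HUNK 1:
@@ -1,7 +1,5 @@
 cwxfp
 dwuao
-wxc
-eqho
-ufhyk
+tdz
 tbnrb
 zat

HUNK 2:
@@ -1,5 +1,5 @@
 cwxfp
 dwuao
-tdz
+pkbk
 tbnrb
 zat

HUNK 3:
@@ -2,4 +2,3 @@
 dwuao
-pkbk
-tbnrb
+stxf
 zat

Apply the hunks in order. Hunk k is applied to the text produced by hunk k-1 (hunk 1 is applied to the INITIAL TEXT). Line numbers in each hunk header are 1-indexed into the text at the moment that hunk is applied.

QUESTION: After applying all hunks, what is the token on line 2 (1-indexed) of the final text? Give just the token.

Answer: dwuao

Derivation:
Hunk 1: at line 1 remove [wxc,eqho,ufhyk] add [tdz] -> 5 lines: cwxfp dwuao tdz tbnrb zat
Hunk 2: at line 1 remove [tdz] add [pkbk] -> 5 lines: cwxfp dwuao pkbk tbnrb zat
Hunk 3: at line 2 remove [pkbk,tbnrb] add [stxf] -> 4 lines: cwxfp dwuao stxf zat
Final line 2: dwuao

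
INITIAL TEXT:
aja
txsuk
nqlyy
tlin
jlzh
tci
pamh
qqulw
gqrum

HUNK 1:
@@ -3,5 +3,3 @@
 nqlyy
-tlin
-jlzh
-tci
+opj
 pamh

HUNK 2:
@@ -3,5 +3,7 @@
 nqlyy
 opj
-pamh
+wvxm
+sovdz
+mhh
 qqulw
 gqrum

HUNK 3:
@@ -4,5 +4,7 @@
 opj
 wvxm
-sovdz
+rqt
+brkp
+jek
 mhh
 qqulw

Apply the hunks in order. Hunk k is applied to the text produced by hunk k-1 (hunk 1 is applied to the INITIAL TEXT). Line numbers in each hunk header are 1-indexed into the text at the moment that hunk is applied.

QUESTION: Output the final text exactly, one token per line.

Answer: aja
txsuk
nqlyy
opj
wvxm
rqt
brkp
jek
mhh
qqulw
gqrum

Derivation:
Hunk 1: at line 3 remove [tlin,jlzh,tci] add [opj] -> 7 lines: aja txsuk nqlyy opj pamh qqulw gqrum
Hunk 2: at line 3 remove [pamh] add [wvxm,sovdz,mhh] -> 9 lines: aja txsuk nqlyy opj wvxm sovdz mhh qqulw gqrum
Hunk 3: at line 4 remove [sovdz] add [rqt,brkp,jek] -> 11 lines: aja txsuk nqlyy opj wvxm rqt brkp jek mhh qqulw gqrum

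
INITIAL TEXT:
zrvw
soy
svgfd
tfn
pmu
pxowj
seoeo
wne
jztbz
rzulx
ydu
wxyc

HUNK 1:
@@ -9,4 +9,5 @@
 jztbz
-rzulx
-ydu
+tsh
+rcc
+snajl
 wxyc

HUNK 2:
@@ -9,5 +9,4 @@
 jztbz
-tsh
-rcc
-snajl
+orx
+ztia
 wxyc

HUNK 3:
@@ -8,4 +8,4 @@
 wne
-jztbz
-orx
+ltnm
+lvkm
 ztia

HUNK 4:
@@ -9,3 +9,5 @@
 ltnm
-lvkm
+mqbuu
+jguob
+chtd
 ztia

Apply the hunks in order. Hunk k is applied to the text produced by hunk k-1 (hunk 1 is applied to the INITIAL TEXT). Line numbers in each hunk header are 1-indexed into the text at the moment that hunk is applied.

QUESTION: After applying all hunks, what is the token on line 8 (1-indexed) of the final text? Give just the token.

Hunk 1: at line 9 remove [rzulx,ydu] add [tsh,rcc,snajl] -> 13 lines: zrvw soy svgfd tfn pmu pxowj seoeo wne jztbz tsh rcc snajl wxyc
Hunk 2: at line 9 remove [tsh,rcc,snajl] add [orx,ztia] -> 12 lines: zrvw soy svgfd tfn pmu pxowj seoeo wne jztbz orx ztia wxyc
Hunk 3: at line 8 remove [jztbz,orx] add [ltnm,lvkm] -> 12 lines: zrvw soy svgfd tfn pmu pxowj seoeo wne ltnm lvkm ztia wxyc
Hunk 4: at line 9 remove [lvkm] add [mqbuu,jguob,chtd] -> 14 lines: zrvw soy svgfd tfn pmu pxowj seoeo wne ltnm mqbuu jguob chtd ztia wxyc
Final line 8: wne

Answer: wne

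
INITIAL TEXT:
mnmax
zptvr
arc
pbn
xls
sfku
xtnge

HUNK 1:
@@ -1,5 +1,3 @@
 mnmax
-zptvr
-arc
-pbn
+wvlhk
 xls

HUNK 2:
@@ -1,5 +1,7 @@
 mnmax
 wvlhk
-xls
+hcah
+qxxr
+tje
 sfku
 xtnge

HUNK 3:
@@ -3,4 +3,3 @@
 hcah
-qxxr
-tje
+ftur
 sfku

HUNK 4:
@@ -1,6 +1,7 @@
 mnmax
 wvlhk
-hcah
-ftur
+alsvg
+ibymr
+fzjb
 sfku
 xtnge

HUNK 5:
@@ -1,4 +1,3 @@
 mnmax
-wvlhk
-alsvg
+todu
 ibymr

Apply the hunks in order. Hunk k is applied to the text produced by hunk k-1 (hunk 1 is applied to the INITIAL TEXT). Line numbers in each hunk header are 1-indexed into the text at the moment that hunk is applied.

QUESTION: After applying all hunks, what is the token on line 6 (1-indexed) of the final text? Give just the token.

Answer: xtnge

Derivation:
Hunk 1: at line 1 remove [zptvr,arc,pbn] add [wvlhk] -> 5 lines: mnmax wvlhk xls sfku xtnge
Hunk 2: at line 1 remove [xls] add [hcah,qxxr,tje] -> 7 lines: mnmax wvlhk hcah qxxr tje sfku xtnge
Hunk 3: at line 3 remove [qxxr,tje] add [ftur] -> 6 lines: mnmax wvlhk hcah ftur sfku xtnge
Hunk 4: at line 1 remove [hcah,ftur] add [alsvg,ibymr,fzjb] -> 7 lines: mnmax wvlhk alsvg ibymr fzjb sfku xtnge
Hunk 5: at line 1 remove [wvlhk,alsvg] add [todu] -> 6 lines: mnmax todu ibymr fzjb sfku xtnge
Final line 6: xtnge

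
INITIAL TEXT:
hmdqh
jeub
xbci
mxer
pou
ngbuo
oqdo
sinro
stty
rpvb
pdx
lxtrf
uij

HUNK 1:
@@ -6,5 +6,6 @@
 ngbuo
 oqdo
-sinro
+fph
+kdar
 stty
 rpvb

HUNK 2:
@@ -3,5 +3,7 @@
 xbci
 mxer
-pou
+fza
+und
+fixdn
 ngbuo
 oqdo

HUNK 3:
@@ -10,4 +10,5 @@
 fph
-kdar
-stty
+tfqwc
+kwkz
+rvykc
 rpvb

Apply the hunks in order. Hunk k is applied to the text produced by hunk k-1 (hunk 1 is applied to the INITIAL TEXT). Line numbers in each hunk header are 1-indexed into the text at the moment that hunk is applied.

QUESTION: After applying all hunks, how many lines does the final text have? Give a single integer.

Answer: 17

Derivation:
Hunk 1: at line 6 remove [sinro] add [fph,kdar] -> 14 lines: hmdqh jeub xbci mxer pou ngbuo oqdo fph kdar stty rpvb pdx lxtrf uij
Hunk 2: at line 3 remove [pou] add [fza,und,fixdn] -> 16 lines: hmdqh jeub xbci mxer fza und fixdn ngbuo oqdo fph kdar stty rpvb pdx lxtrf uij
Hunk 3: at line 10 remove [kdar,stty] add [tfqwc,kwkz,rvykc] -> 17 lines: hmdqh jeub xbci mxer fza und fixdn ngbuo oqdo fph tfqwc kwkz rvykc rpvb pdx lxtrf uij
Final line count: 17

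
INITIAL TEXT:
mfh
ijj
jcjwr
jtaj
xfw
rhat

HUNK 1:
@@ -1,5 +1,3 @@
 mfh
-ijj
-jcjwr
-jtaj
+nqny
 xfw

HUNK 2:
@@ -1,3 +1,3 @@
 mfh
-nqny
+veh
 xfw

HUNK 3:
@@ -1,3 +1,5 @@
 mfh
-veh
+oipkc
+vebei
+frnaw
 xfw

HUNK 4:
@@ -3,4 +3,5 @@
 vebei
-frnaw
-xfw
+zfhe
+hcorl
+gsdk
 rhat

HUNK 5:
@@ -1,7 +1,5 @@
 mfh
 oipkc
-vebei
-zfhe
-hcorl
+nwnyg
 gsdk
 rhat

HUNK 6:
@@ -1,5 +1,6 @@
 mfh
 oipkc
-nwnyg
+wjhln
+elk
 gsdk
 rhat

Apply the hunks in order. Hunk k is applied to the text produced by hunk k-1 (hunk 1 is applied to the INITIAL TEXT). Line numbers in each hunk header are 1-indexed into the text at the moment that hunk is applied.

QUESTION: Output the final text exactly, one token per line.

Hunk 1: at line 1 remove [ijj,jcjwr,jtaj] add [nqny] -> 4 lines: mfh nqny xfw rhat
Hunk 2: at line 1 remove [nqny] add [veh] -> 4 lines: mfh veh xfw rhat
Hunk 3: at line 1 remove [veh] add [oipkc,vebei,frnaw] -> 6 lines: mfh oipkc vebei frnaw xfw rhat
Hunk 4: at line 3 remove [frnaw,xfw] add [zfhe,hcorl,gsdk] -> 7 lines: mfh oipkc vebei zfhe hcorl gsdk rhat
Hunk 5: at line 1 remove [vebei,zfhe,hcorl] add [nwnyg] -> 5 lines: mfh oipkc nwnyg gsdk rhat
Hunk 6: at line 1 remove [nwnyg] add [wjhln,elk] -> 6 lines: mfh oipkc wjhln elk gsdk rhat

Answer: mfh
oipkc
wjhln
elk
gsdk
rhat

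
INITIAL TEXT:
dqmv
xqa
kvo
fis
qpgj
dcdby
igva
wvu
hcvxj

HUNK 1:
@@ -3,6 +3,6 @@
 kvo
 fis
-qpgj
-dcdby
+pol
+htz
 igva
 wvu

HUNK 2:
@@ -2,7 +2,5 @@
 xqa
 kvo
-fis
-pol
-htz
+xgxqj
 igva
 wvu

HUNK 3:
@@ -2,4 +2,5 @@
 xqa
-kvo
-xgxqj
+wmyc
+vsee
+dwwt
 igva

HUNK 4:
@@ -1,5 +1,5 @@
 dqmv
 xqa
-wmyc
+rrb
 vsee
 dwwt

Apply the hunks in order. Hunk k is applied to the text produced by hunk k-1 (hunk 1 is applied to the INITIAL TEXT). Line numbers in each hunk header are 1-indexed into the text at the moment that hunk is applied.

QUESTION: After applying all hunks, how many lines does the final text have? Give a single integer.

Hunk 1: at line 3 remove [qpgj,dcdby] add [pol,htz] -> 9 lines: dqmv xqa kvo fis pol htz igva wvu hcvxj
Hunk 2: at line 2 remove [fis,pol,htz] add [xgxqj] -> 7 lines: dqmv xqa kvo xgxqj igva wvu hcvxj
Hunk 3: at line 2 remove [kvo,xgxqj] add [wmyc,vsee,dwwt] -> 8 lines: dqmv xqa wmyc vsee dwwt igva wvu hcvxj
Hunk 4: at line 1 remove [wmyc] add [rrb] -> 8 lines: dqmv xqa rrb vsee dwwt igva wvu hcvxj
Final line count: 8

Answer: 8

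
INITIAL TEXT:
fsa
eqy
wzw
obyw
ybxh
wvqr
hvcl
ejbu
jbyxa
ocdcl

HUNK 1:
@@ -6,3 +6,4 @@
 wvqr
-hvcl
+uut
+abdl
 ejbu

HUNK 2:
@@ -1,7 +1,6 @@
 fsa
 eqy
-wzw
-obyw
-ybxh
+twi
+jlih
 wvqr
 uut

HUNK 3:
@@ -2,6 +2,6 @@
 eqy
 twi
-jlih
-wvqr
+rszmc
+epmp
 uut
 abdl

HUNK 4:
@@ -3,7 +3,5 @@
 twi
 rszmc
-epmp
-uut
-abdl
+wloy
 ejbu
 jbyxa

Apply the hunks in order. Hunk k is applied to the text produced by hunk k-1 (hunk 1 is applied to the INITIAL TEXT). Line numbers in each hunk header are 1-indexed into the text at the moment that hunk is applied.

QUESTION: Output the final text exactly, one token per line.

Hunk 1: at line 6 remove [hvcl] add [uut,abdl] -> 11 lines: fsa eqy wzw obyw ybxh wvqr uut abdl ejbu jbyxa ocdcl
Hunk 2: at line 1 remove [wzw,obyw,ybxh] add [twi,jlih] -> 10 lines: fsa eqy twi jlih wvqr uut abdl ejbu jbyxa ocdcl
Hunk 3: at line 2 remove [jlih,wvqr] add [rszmc,epmp] -> 10 lines: fsa eqy twi rszmc epmp uut abdl ejbu jbyxa ocdcl
Hunk 4: at line 3 remove [epmp,uut,abdl] add [wloy] -> 8 lines: fsa eqy twi rszmc wloy ejbu jbyxa ocdcl

Answer: fsa
eqy
twi
rszmc
wloy
ejbu
jbyxa
ocdcl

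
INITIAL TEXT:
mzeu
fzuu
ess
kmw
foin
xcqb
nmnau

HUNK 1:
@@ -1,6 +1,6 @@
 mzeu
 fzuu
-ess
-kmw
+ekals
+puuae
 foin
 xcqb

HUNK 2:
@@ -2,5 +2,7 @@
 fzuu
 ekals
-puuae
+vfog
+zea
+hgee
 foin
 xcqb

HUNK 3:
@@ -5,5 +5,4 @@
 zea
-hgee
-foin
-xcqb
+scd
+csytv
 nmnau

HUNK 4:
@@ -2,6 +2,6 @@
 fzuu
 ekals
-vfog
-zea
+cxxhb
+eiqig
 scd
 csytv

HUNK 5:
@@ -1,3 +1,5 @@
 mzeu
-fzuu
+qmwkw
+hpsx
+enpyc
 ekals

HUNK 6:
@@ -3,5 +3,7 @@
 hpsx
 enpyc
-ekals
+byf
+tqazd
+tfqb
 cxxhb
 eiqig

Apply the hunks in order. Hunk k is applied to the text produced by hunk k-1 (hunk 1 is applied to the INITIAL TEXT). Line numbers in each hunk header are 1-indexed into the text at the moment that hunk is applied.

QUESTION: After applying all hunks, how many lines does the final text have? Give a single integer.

Hunk 1: at line 1 remove [ess,kmw] add [ekals,puuae] -> 7 lines: mzeu fzuu ekals puuae foin xcqb nmnau
Hunk 2: at line 2 remove [puuae] add [vfog,zea,hgee] -> 9 lines: mzeu fzuu ekals vfog zea hgee foin xcqb nmnau
Hunk 3: at line 5 remove [hgee,foin,xcqb] add [scd,csytv] -> 8 lines: mzeu fzuu ekals vfog zea scd csytv nmnau
Hunk 4: at line 2 remove [vfog,zea] add [cxxhb,eiqig] -> 8 lines: mzeu fzuu ekals cxxhb eiqig scd csytv nmnau
Hunk 5: at line 1 remove [fzuu] add [qmwkw,hpsx,enpyc] -> 10 lines: mzeu qmwkw hpsx enpyc ekals cxxhb eiqig scd csytv nmnau
Hunk 6: at line 3 remove [ekals] add [byf,tqazd,tfqb] -> 12 lines: mzeu qmwkw hpsx enpyc byf tqazd tfqb cxxhb eiqig scd csytv nmnau
Final line count: 12

Answer: 12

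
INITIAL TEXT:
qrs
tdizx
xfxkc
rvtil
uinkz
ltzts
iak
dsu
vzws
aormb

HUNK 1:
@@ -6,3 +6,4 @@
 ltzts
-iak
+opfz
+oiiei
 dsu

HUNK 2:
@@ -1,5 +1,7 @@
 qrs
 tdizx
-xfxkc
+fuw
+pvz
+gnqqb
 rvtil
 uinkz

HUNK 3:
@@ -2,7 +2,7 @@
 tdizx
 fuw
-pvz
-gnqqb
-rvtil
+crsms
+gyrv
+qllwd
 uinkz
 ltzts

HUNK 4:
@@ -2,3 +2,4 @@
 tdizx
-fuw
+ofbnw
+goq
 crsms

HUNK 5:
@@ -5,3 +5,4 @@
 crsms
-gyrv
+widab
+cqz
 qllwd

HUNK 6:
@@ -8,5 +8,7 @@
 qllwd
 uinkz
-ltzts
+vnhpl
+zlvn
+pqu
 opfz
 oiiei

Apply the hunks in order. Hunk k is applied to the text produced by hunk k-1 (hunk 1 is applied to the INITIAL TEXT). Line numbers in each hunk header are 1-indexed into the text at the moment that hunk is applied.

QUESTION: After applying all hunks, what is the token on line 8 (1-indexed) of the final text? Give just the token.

Answer: qllwd

Derivation:
Hunk 1: at line 6 remove [iak] add [opfz,oiiei] -> 11 lines: qrs tdizx xfxkc rvtil uinkz ltzts opfz oiiei dsu vzws aormb
Hunk 2: at line 1 remove [xfxkc] add [fuw,pvz,gnqqb] -> 13 lines: qrs tdizx fuw pvz gnqqb rvtil uinkz ltzts opfz oiiei dsu vzws aormb
Hunk 3: at line 2 remove [pvz,gnqqb,rvtil] add [crsms,gyrv,qllwd] -> 13 lines: qrs tdizx fuw crsms gyrv qllwd uinkz ltzts opfz oiiei dsu vzws aormb
Hunk 4: at line 2 remove [fuw] add [ofbnw,goq] -> 14 lines: qrs tdizx ofbnw goq crsms gyrv qllwd uinkz ltzts opfz oiiei dsu vzws aormb
Hunk 5: at line 5 remove [gyrv] add [widab,cqz] -> 15 lines: qrs tdizx ofbnw goq crsms widab cqz qllwd uinkz ltzts opfz oiiei dsu vzws aormb
Hunk 6: at line 8 remove [ltzts] add [vnhpl,zlvn,pqu] -> 17 lines: qrs tdizx ofbnw goq crsms widab cqz qllwd uinkz vnhpl zlvn pqu opfz oiiei dsu vzws aormb
Final line 8: qllwd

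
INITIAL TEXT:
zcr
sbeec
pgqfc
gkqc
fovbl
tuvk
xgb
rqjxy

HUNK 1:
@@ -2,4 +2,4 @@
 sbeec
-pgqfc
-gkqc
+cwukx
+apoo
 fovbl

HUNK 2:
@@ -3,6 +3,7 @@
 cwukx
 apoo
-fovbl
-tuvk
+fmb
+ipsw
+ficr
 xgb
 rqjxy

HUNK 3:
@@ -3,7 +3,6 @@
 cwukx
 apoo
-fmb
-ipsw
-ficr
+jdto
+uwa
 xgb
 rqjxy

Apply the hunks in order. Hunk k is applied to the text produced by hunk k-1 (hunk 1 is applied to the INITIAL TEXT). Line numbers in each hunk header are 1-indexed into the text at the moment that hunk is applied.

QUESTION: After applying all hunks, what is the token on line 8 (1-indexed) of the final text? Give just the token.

Answer: rqjxy

Derivation:
Hunk 1: at line 2 remove [pgqfc,gkqc] add [cwukx,apoo] -> 8 lines: zcr sbeec cwukx apoo fovbl tuvk xgb rqjxy
Hunk 2: at line 3 remove [fovbl,tuvk] add [fmb,ipsw,ficr] -> 9 lines: zcr sbeec cwukx apoo fmb ipsw ficr xgb rqjxy
Hunk 3: at line 3 remove [fmb,ipsw,ficr] add [jdto,uwa] -> 8 lines: zcr sbeec cwukx apoo jdto uwa xgb rqjxy
Final line 8: rqjxy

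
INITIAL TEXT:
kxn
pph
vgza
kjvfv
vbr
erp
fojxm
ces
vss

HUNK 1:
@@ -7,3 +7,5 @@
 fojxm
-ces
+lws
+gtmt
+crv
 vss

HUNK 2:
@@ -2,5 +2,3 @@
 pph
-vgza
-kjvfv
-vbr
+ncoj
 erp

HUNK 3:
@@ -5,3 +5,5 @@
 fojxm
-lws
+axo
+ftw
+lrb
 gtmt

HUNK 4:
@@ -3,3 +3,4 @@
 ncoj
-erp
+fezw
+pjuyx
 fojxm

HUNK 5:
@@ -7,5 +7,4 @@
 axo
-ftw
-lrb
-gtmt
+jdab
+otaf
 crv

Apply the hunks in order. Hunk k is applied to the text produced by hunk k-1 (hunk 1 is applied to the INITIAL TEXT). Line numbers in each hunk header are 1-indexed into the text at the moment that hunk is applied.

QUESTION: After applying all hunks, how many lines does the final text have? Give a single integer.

Answer: 11

Derivation:
Hunk 1: at line 7 remove [ces] add [lws,gtmt,crv] -> 11 lines: kxn pph vgza kjvfv vbr erp fojxm lws gtmt crv vss
Hunk 2: at line 2 remove [vgza,kjvfv,vbr] add [ncoj] -> 9 lines: kxn pph ncoj erp fojxm lws gtmt crv vss
Hunk 3: at line 5 remove [lws] add [axo,ftw,lrb] -> 11 lines: kxn pph ncoj erp fojxm axo ftw lrb gtmt crv vss
Hunk 4: at line 3 remove [erp] add [fezw,pjuyx] -> 12 lines: kxn pph ncoj fezw pjuyx fojxm axo ftw lrb gtmt crv vss
Hunk 5: at line 7 remove [ftw,lrb,gtmt] add [jdab,otaf] -> 11 lines: kxn pph ncoj fezw pjuyx fojxm axo jdab otaf crv vss
Final line count: 11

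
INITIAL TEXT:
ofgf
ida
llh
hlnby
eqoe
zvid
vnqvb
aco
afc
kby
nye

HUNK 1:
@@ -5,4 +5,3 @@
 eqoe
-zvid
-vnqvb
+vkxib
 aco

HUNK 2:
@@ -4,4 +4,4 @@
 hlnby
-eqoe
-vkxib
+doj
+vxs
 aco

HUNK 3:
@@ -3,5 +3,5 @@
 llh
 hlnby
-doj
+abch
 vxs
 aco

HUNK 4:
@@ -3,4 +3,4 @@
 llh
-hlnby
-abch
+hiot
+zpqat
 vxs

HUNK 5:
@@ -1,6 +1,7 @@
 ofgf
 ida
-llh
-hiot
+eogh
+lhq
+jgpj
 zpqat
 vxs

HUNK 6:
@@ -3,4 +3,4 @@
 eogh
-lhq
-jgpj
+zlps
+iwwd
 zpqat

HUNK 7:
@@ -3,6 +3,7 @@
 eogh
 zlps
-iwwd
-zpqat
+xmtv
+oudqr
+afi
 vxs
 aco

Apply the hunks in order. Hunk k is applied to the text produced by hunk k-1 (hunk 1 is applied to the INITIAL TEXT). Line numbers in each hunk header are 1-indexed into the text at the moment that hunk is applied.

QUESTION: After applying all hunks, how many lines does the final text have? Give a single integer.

Answer: 12

Derivation:
Hunk 1: at line 5 remove [zvid,vnqvb] add [vkxib] -> 10 lines: ofgf ida llh hlnby eqoe vkxib aco afc kby nye
Hunk 2: at line 4 remove [eqoe,vkxib] add [doj,vxs] -> 10 lines: ofgf ida llh hlnby doj vxs aco afc kby nye
Hunk 3: at line 3 remove [doj] add [abch] -> 10 lines: ofgf ida llh hlnby abch vxs aco afc kby nye
Hunk 4: at line 3 remove [hlnby,abch] add [hiot,zpqat] -> 10 lines: ofgf ida llh hiot zpqat vxs aco afc kby nye
Hunk 5: at line 1 remove [llh,hiot] add [eogh,lhq,jgpj] -> 11 lines: ofgf ida eogh lhq jgpj zpqat vxs aco afc kby nye
Hunk 6: at line 3 remove [lhq,jgpj] add [zlps,iwwd] -> 11 lines: ofgf ida eogh zlps iwwd zpqat vxs aco afc kby nye
Hunk 7: at line 3 remove [iwwd,zpqat] add [xmtv,oudqr,afi] -> 12 lines: ofgf ida eogh zlps xmtv oudqr afi vxs aco afc kby nye
Final line count: 12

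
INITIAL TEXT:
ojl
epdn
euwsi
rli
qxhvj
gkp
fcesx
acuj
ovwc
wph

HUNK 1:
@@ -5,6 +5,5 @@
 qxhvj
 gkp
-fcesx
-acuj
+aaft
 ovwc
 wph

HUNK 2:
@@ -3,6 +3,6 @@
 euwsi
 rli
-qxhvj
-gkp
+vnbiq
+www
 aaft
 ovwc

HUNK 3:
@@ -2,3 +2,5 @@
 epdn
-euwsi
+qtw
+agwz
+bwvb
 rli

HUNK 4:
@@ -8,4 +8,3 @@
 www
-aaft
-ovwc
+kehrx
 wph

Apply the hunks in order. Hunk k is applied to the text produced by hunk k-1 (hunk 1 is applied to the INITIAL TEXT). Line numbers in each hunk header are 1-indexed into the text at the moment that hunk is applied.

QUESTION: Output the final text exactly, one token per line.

Answer: ojl
epdn
qtw
agwz
bwvb
rli
vnbiq
www
kehrx
wph

Derivation:
Hunk 1: at line 5 remove [fcesx,acuj] add [aaft] -> 9 lines: ojl epdn euwsi rli qxhvj gkp aaft ovwc wph
Hunk 2: at line 3 remove [qxhvj,gkp] add [vnbiq,www] -> 9 lines: ojl epdn euwsi rli vnbiq www aaft ovwc wph
Hunk 3: at line 2 remove [euwsi] add [qtw,agwz,bwvb] -> 11 lines: ojl epdn qtw agwz bwvb rli vnbiq www aaft ovwc wph
Hunk 4: at line 8 remove [aaft,ovwc] add [kehrx] -> 10 lines: ojl epdn qtw agwz bwvb rli vnbiq www kehrx wph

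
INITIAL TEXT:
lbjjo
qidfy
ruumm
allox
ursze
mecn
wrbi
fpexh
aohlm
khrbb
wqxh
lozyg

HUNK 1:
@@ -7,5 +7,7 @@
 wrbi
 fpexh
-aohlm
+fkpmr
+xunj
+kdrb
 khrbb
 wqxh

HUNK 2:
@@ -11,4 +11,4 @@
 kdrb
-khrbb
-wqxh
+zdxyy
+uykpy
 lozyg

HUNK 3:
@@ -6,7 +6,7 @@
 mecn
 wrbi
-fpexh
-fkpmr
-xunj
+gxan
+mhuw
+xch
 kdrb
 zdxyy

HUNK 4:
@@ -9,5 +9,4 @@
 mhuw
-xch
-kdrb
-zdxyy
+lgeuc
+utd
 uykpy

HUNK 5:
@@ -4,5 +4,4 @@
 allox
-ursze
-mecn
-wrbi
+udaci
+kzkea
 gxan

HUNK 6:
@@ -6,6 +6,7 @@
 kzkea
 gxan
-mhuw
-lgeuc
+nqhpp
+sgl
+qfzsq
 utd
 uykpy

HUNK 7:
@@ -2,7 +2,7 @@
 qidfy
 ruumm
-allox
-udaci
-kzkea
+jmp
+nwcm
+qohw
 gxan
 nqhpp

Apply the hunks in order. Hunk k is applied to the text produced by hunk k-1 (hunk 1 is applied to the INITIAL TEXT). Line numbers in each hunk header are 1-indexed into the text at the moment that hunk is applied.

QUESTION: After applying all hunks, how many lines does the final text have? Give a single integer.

Answer: 13

Derivation:
Hunk 1: at line 7 remove [aohlm] add [fkpmr,xunj,kdrb] -> 14 lines: lbjjo qidfy ruumm allox ursze mecn wrbi fpexh fkpmr xunj kdrb khrbb wqxh lozyg
Hunk 2: at line 11 remove [khrbb,wqxh] add [zdxyy,uykpy] -> 14 lines: lbjjo qidfy ruumm allox ursze mecn wrbi fpexh fkpmr xunj kdrb zdxyy uykpy lozyg
Hunk 3: at line 6 remove [fpexh,fkpmr,xunj] add [gxan,mhuw,xch] -> 14 lines: lbjjo qidfy ruumm allox ursze mecn wrbi gxan mhuw xch kdrb zdxyy uykpy lozyg
Hunk 4: at line 9 remove [xch,kdrb,zdxyy] add [lgeuc,utd] -> 13 lines: lbjjo qidfy ruumm allox ursze mecn wrbi gxan mhuw lgeuc utd uykpy lozyg
Hunk 5: at line 4 remove [ursze,mecn,wrbi] add [udaci,kzkea] -> 12 lines: lbjjo qidfy ruumm allox udaci kzkea gxan mhuw lgeuc utd uykpy lozyg
Hunk 6: at line 6 remove [mhuw,lgeuc] add [nqhpp,sgl,qfzsq] -> 13 lines: lbjjo qidfy ruumm allox udaci kzkea gxan nqhpp sgl qfzsq utd uykpy lozyg
Hunk 7: at line 2 remove [allox,udaci,kzkea] add [jmp,nwcm,qohw] -> 13 lines: lbjjo qidfy ruumm jmp nwcm qohw gxan nqhpp sgl qfzsq utd uykpy lozyg
Final line count: 13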